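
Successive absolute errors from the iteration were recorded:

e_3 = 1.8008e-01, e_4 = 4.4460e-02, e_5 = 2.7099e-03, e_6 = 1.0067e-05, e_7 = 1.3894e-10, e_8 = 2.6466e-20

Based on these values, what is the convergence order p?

Consecutive ratios: e_8/e_7 = 2.6466e-20/1.3894e-10 = 1.90485e-10, e_7/e_6 = 1.3894e-10/1.0067e-05 = 1.38015e-05.
p ≈ ln(1.90485e-10)/ln(1.38015e-05) = -22.3814/-11.1907 ≈ 2.00.
So the convergence is quadratic (order 2).

2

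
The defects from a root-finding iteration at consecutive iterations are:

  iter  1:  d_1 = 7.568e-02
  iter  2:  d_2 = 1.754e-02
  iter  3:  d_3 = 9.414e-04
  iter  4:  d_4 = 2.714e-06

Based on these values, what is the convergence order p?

Consecutive ratios: d_4/d_3 = 2.714e-06/9.414e-04 = 0.00288294, d_3/d_2 = 9.414e-04/1.754e-02 = 0.0536716.
p ≈ ln(0.00288294)/ln(0.0536716) = -5.8489/-2.9249 ≈ 2.00.
So the convergence is quadratic (order 2).

2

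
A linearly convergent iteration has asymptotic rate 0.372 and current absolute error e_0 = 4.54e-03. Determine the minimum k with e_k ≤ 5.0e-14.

After k steps, e_k ≈ 4.54e-03·0.372^k.
Need 0.372^k ≤ 5.0e-14/4.54e-03 = 1.10132e-11.
k ≥ ln(1.10132e-11)/ln(0.372) = -25.2319/-0.98886 = 25.516.
Smallest integer k = 26.

26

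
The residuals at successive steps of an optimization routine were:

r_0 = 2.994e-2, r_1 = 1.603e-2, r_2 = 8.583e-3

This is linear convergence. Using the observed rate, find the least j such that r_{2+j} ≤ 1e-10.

Rate ρ ≈ r_2/r_1 = 8.583e-3/1.603e-2 = 0.5354.
After j more steps, r_{2+j} ≈ 8.583e-3·ρ^j; need ρ^j ≤ 1e-10/8.583e-3 = 1.16509e-08.
j ≥ ln(1.16509e-08)/ln(0.5354) = -18.2679/-0.62474 = 29.241.
So 30 more iterations are needed.

30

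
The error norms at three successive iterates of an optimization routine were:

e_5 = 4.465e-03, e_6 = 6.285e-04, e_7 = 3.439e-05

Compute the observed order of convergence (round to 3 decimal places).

1.482

p ≈ ln(e_7/e_6) / ln(e_6/e_5)
  = ln(3.439e-05/6.285e-04) / ln(6.285e-04/4.465e-03)
  = ln(0.0547176) / ln(0.140761)
  = -2.905570 / -1.960692 ≈ 1.481910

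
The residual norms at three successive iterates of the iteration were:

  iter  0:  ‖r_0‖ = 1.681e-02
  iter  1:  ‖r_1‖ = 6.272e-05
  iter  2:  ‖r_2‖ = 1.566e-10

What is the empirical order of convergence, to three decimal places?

p ≈ ln(‖r_2‖/‖r_1‖) / ln(‖r_1‖/‖r_0‖)
  = ln(1.566e-10/6.272e-05) / ln(6.272e-05/1.681e-02)
  = ln(2.49681e-06) / ln(0.00373111)
  = -12.900497 / -5.591050 ≈ 2.307348

2.307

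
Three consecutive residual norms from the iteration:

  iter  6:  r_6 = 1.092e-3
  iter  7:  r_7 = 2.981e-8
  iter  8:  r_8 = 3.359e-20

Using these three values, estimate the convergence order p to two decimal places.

2.62

p ≈ ln(r_8/r_7) / ln(r_7/r_6)
  = ln(3.359e-20/2.981e-8) / ln(2.981e-8/1.092e-3)
  = ln(1.1268e-12) / ln(2.72985e-05)
  = -27.51164 / -10.50868 ≈ 2.61799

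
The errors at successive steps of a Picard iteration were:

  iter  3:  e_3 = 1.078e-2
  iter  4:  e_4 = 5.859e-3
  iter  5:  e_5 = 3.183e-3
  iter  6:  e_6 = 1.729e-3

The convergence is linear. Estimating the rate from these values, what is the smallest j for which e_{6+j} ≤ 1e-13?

Rate ρ ≈ e_6/e_5 = 1.729e-3/3.183e-3 = 0.5432.
After j more steps, e_{6+j} ≈ 1.729e-3·ρ^j; need ρ^j ≤ 1e-13/1.729e-3 = 5.78369e-11.
j ≥ ln(5.78369e-11)/ln(0.5432) = -23.5734/-0.61028 = 38.627.
So 39 more iterations are needed.

39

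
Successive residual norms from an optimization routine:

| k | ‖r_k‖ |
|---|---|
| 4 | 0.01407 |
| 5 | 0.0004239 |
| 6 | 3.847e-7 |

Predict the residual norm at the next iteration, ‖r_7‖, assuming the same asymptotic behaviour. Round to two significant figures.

First estimate the order: p ≈ ln(‖r_6‖/‖r_5‖) / ln(‖r_5‖/‖r_4‖) = ln(3.847e-7/0.0004239)/ln(0.0004239/0.01407) = ln(0.000907525)/ln(0.0301279) ≈ 2.0001.
Then ‖r_7‖ ≈ ‖r_6‖·(‖r_6‖/‖r_5‖)^p = 3.847e-7·(0.000907525)^2.0001 = 3.847e-7·8.23025e-07 ≈ 3.166e-13.

3.2e-13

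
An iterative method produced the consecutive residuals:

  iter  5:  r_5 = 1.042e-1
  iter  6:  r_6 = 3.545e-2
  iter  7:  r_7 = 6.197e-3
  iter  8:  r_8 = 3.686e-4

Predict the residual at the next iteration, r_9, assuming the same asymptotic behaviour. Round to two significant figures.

First estimate the order: p ≈ ln(r_8/r_7) / ln(r_7/r_6) = ln(3.686e-4/6.197e-3)/ln(6.197e-3/3.545e-2) = ln(0.0594804)/ln(0.17481) ≈ 1.6181.
Then r_9 ≈ r_8·(r_8/r_7)^p = 3.686e-4·(0.0594804)^1.6181 = 3.686e-4·0.0103948 ≈ 3.832e-06.

3.8e-6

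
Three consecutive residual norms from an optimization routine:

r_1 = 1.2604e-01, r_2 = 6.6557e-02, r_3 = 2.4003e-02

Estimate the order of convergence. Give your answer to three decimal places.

p ≈ ln(r_3/r_2) / ln(r_2/r_1)
  = ln(2.4003e-02/6.6557e-02) / ln(6.6557e-02/1.2604e-01)
  = ln(0.360638) / ln(0.528063)
  = -1.019881 / -0.638540 ≈ 1.597208

1.597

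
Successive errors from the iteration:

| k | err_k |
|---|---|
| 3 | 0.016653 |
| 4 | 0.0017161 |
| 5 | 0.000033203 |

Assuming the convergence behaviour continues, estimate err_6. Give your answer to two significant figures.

3.5e-8

First estimate the order: p ≈ ln(err_5/err_4) / ln(err_4/err_3) = ln(0.000033203/0.0017161)/ln(0.0017161/0.016653) = ln(0.0193479)/ln(0.103051) ≈ 1.7360.
Then err_6 ≈ err_5·(err_5/err_4)^p = 0.000033203·(0.0193479)^1.7360 = 0.000033203·0.00106071 ≈ 3.522e-08.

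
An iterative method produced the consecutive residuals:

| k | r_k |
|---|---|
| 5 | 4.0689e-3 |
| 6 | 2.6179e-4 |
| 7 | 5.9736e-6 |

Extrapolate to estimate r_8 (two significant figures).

First estimate the order: p ≈ ln(r_7/r_6) / ln(r_6/r_5) = ln(5.9736e-6/2.6179e-4)/ln(2.6179e-4/4.0689e-3) = ln(0.0228183)/ln(0.0643393) ≈ 1.3778.
Then r_8 ≈ r_7·(r_7/r_6)^p = 5.9736e-6·(0.0228183)^1.3778 = 5.9736e-6·0.0054707 ≈ 3.268e-08.

3.3e-8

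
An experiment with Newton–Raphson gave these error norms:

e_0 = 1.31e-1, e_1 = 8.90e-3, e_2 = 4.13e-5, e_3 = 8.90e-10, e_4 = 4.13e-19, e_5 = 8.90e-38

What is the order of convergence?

2

Consecutive ratios: e_5/e_4 = 8.90e-38/4.13e-19 = 2.15496e-19, e_4/e_3 = 4.13e-19/8.90e-10 = 4.64045e-10.
p ≈ ln(2.15496e-19)/ln(4.64045e-10) = -42.9813/-21.4910 ≈ 2.00.
So the convergence is quadratic (order 2).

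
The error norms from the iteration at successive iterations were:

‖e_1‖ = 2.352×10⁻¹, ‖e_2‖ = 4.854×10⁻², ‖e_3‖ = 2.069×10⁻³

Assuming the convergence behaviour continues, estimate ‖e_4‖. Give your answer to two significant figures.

3.8e-6

First estimate the order: p ≈ ln(‖e_3‖/‖e_2‖) / ln(‖e_2‖/‖e_1‖) = ln(2.069×10⁻³/4.854×10⁻²)/ln(4.854×10⁻²/2.352×10⁻¹) = ln(0.0426246)/ln(0.206378) ≈ 1.9995.
Then ‖e_4‖ ≈ ‖e_3‖·(‖e_3‖/‖e_2‖)^p = 2.069×10⁻³·(0.0426246)^1.9995 = 2.069×10⁻³·0.00181973 ≈ 3.765e-06.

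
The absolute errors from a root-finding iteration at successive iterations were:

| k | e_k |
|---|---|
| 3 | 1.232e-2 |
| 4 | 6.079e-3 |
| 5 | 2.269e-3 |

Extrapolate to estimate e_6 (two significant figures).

5.7e-4

First estimate the order: p ≈ ln(e_5/e_4) / ln(e_4/e_3) = ln(2.269e-3/6.079e-3)/ln(6.079e-3/1.232e-2) = ln(0.373252)/ln(0.493425) ≈ 1.3951.
Then e_6 ≈ e_5·(e_5/e_4)^p = 2.269e-3·(0.373252)^1.3951 = 2.269e-3·0.252872 ≈ 0.0005738.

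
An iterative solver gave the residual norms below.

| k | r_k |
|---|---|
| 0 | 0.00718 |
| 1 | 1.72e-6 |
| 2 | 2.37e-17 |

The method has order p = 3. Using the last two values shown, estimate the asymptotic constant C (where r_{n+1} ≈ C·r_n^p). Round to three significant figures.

C ≈ r_2 / r_1^3
  = 2.37e-17 / (1.72e-6)^3
  = 2.37e-17 / 5.08845e-18 ≈ 4.6576

4.66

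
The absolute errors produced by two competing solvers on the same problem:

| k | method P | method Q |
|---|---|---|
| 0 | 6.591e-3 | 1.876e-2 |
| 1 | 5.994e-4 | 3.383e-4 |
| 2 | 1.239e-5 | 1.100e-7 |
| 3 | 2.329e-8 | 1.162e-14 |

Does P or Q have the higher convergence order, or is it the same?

Method P: p ≈ ln(2.329e-8/1.239e-5)/ln(1.239e-5/5.994e-4) ≈ 1.62.
Method Q: p ≈ ln(1.162e-14/1.100e-7)/ln(1.100e-7/3.383e-4) ≈ 2.00.
Method Q has the higher order (≈2.0 vs ≈1.6).

Q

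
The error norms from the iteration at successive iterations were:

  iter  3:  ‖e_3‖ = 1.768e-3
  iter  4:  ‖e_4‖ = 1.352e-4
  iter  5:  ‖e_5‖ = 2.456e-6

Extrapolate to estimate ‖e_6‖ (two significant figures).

4.7e-9

First estimate the order: p ≈ ln(‖e_5‖/‖e_4‖) / ln(‖e_4‖/‖e_3‖) = ln(2.456e-6/1.352e-4)/ln(1.352e-4/1.768e-3) = ln(0.0181657)/ln(0.0764706) ≈ 1.5591.
Then ‖e_6‖ ≈ ‖e_5‖·(‖e_5‖/‖e_4‖)^p = 2.456e-6·(0.0181657)^1.5591 = 2.456e-6·0.00193197 ≈ 4.745e-09.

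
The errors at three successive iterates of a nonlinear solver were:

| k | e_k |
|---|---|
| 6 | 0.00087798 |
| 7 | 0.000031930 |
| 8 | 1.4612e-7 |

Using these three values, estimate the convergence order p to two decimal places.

1.63

p ≈ ln(e_8/e_7) / ln(e_7/e_6)
  = ln(1.4612e-7/0.000031930) / ln(0.000031930/0.00087798)
  = ln(0.00457626) / ln(0.0363676)
  = -5.38687 / -3.31408 ≈ 1.62545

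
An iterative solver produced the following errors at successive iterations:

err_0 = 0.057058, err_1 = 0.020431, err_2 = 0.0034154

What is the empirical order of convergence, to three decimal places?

1.742

p ≈ ln(err_2/err_1) / ln(err_1/err_0)
  = ln(0.0034154/0.020431) / ln(0.020431/0.057058)
  = ln(0.167168) / ln(0.358074)
  = -1.788756 / -1.027016 ≈ 1.741702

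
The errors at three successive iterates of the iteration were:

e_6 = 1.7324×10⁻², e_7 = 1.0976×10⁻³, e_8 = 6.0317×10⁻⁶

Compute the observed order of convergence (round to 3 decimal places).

1.886

p ≈ ln(e_8/e_7) / ln(e_7/e_6)
  = ln(6.0317×10⁻⁶/1.0976×10⁻³) / ln(1.0976×10⁻³/1.7324×10⁻²)
  = ln(0.00549535) / ln(0.0633572)
  = -5.203853 / -2.758967 ≈ 1.886160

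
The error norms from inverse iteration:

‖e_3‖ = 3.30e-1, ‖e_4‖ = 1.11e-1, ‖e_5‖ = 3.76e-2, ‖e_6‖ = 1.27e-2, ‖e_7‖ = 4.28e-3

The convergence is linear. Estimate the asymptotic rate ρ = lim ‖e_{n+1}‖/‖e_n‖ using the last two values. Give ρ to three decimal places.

ρ ≈ ‖e_7‖/‖e_6‖ = 4.28e-3/1.27e-2 = 0.33701

0.337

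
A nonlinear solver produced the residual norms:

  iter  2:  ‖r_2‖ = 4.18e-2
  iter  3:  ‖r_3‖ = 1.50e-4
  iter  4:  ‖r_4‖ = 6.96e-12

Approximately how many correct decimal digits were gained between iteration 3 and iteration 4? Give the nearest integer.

Digits gained ≈ log₁₀(‖r_3‖/‖r_4‖) = log₁₀(1.50e-4/6.96e-12) = log₁₀(2.15517e+07) ≈ 7.333.

7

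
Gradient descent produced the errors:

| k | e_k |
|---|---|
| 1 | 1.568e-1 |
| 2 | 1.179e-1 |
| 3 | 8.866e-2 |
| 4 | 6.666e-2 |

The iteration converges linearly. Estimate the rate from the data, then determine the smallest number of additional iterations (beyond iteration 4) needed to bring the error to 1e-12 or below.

88

Rate ρ ≈ e_4/e_3 = 6.666e-2/8.866e-2 = 0.7519.
After j more steps, e_{4+j} ≈ 6.666e-2·ρ^j; need ρ^j ≤ 1e-12/6.666e-2 = 1.50015e-11.
j ≥ ln(1.50015e-11)/ln(0.7519) = -24.9229/-0.28515 = 87.403.
So 88 more iterations are needed.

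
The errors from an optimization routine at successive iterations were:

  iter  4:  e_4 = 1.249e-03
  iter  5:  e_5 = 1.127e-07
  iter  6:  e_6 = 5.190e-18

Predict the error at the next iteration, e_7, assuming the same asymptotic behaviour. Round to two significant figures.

2.0e-44

First estimate the order: p ≈ ln(e_6/e_5) / ln(e_5/e_4) = ln(5.190e-18/1.127e-07)/ln(1.127e-07/1.249e-03) = ln(4.60515e-11)/ln(9.02322e-05) ≈ 2.5557.
Then e_7 ≈ e_6·(e_6/e_5)^p = 5.190e-18·(4.60515e-11)^2.5557 = 5.190e-18·3.82254e-27 ≈ 1.984e-44.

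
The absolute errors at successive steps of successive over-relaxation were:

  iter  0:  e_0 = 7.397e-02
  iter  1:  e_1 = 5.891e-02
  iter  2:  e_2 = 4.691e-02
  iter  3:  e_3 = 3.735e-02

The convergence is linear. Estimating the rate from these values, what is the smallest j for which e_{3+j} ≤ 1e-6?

47

Rate ρ ≈ e_3/e_2 = 3.735e-02/4.691e-02 = 0.7962.
After j more steps, e_{3+j} ≈ 3.735e-02·ρ^j; need ρ^j ≤ 1e-6/3.735e-02 = 2.67738e-05.
j ≥ ln(2.67738e-05)/ln(0.7962) = -10.5281/-0.22790 = 46.196.
So 47 more iterations are needed.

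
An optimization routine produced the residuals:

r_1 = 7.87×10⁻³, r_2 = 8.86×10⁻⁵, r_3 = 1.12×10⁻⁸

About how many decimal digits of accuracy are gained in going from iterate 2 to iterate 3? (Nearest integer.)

Digits gained ≈ log₁₀(r_2/r_3) = log₁₀(8.86×10⁻⁵/1.12×10⁻⁸) = log₁₀(7910.71) ≈ 3.898.

4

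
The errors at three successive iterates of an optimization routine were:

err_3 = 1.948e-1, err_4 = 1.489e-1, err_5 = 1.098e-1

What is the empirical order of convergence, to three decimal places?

p ≈ ln(err_5/err_4) / ln(err_4/err_3)
  = ln(1.098e-1/1.489e-1) / ln(1.489e-1/1.948e-1)
  = ln(0.737408) / ln(0.764374)
  = -0.304614 / -0.268698 ≈ 1.133667

1.134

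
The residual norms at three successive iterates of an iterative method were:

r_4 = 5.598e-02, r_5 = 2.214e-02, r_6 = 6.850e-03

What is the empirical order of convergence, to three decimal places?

p ≈ ln(r_6/r_5) / ln(r_5/r_4)
  = ln(6.850e-03/2.214e-02) / ln(2.214e-02/5.598e-02)
  = ln(0.309395) / ln(0.395498)
  = -1.173137 / -0.927610 ≈ 1.264688

1.265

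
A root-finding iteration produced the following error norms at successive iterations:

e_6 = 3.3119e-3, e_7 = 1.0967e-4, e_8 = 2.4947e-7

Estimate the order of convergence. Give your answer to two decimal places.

1.79

p ≈ ln(e_8/e_7) / ln(e_7/e_6)
  = ln(2.4947e-7/1.0967e-4) / ln(1.0967e-4/3.3119e-3)
  = ln(0.00227473) / ln(0.0331139)
  = -6.08589 / -3.40780 ≈ 1.78587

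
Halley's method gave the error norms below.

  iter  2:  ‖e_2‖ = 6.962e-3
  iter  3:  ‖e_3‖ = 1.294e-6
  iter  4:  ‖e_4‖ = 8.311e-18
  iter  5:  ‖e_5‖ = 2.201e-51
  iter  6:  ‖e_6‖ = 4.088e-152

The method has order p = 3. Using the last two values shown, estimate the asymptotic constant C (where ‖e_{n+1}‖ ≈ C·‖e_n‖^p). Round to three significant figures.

3.83

C ≈ ‖e_6‖ / ‖e_5‖^3
  = 4.088e-152 / (2.201e-51)^3
  = 4.088e-152 / 1.06625e-152 ≈ 3.834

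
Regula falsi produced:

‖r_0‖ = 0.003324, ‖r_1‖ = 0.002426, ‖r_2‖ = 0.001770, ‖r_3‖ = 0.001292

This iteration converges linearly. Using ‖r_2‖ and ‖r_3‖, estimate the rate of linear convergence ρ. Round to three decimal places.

0.730

ρ ≈ ‖r_3‖/‖r_2‖ = 0.001292/0.001770 = 0.72994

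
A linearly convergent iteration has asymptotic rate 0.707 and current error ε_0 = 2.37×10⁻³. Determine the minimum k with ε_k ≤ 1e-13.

69

After k steps, ε_k ≈ 2.37×10⁻³·0.707^k.
Need 0.707^k ≤ 1e-13/2.37×10⁻³ = 4.21941e-11.
k ≥ ln(4.21941e-11)/ln(0.707) = -23.8887/-0.34672 = 68.899.
Smallest integer k = 69.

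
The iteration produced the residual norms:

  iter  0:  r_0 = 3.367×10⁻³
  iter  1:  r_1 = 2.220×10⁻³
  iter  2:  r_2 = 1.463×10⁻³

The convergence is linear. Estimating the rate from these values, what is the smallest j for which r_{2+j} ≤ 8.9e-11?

40

Rate ρ ≈ r_2/r_1 = 1.463×10⁻³/2.220×10⁻³ = 0.6590.
After j more steps, r_{2+j} ≈ 1.463×10⁻³·ρ^j; need ρ^j ≤ 8.9e-11/1.463×10⁻³ = 6.08339e-08.
j ≥ ln(6.08339e-08)/ln(0.6590) = -16.6151/-0.41703 = 39.841.
So 40 more iterations are needed.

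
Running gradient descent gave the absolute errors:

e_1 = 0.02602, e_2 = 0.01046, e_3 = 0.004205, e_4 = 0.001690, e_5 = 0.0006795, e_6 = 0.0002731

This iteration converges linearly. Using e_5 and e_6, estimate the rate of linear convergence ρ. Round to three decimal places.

ρ ≈ e_6/e_5 = 0.0002731/0.0006795 = 0.40191

0.402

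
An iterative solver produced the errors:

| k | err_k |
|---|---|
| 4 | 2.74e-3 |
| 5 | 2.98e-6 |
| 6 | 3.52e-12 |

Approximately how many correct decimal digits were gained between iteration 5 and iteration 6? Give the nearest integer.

Digits gained ≈ log₁₀(err_5/err_6) = log₁₀(2.98e-6/3.52e-12) = log₁₀(846591) ≈ 5.928.

6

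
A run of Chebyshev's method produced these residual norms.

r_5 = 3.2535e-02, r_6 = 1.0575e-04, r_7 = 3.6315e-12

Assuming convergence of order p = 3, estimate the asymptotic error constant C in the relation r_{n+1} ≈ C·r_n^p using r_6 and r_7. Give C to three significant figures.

3.07

C ≈ r_7 / r_6^3
  = 3.6315e-12 / (1.0575e-04)^3
  = 3.6315e-12 / 1.18261e-12 ≈ 3.0708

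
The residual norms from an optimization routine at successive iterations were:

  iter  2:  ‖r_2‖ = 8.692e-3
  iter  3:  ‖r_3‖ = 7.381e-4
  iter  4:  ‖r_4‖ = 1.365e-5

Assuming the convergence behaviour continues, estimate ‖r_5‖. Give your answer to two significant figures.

2.1e-8

First estimate the order: p ≈ ln(‖r_4‖/‖r_3‖) / ln(‖r_3‖/‖r_2‖) = ln(1.365e-5/7.381e-4)/ln(7.381e-4/8.692e-3) = ln(0.0184934)/ln(0.0849172) ≈ 1.6181.
Then ‖r_5‖ ≈ ‖r_4‖·(‖r_4‖/‖r_3‖)^p = 1.365e-5·(0.0184934)^1.6181 = 1.365e-5·0.00156986 ≈ 2.143e-08.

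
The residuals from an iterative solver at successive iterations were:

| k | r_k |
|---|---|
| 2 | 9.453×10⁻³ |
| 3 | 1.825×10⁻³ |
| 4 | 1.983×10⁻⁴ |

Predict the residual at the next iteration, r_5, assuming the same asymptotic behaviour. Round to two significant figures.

9.9e-6

First estimate the order: p ≈ ln(r_4/r_3) / ln(r_3/r_2) = ln(1.983×10⁻⁴/1.825×10⁻³)/ln(1.825×10⁻³/9.453×10⁻³) = ln(0.108658)/ln(0.19306) ≈ 1.3495.
Then r_5 ≈ r_4·(r_4/r_3)^p = 1.983×10⁻⁴·(0.108658)^1.3495 = 1.983×10⁻⁴·0.0500225 ≈ 9.919e-06.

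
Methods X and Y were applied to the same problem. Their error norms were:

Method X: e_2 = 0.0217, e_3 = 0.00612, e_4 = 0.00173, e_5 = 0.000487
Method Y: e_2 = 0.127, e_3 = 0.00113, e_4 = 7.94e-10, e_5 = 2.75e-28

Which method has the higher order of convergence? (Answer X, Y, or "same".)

Method X: p ≈ ln(0.000487/0.00173)/ln(0.00173/0.00612) ≈ 1.00.
Method Y: p ≈ ln(2.75e-28/7.94e-10)/ln(7.94e-10/0.00113) ≈ 3.00.
Method Y has the higher order (≈3.0 vs ≈1.0).

Y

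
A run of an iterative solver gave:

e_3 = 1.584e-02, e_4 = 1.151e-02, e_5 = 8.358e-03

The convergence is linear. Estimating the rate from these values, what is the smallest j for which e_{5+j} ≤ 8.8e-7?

29

Rate ρ ≈ e_5/e_4 = 8.358e-03/1.151e-02 = 0.7262.
After j more steps, e_{5+j} ≈ 8.358e-03·ρ^j; need ρ^j ≤ 8.8e-7/8.358e-03 = 0.000105288.
j ≥ ln(0.000105288)/ln(0.7262) = -9.1588/-0.31993 = 28.628.
So 29 more iterations are needed.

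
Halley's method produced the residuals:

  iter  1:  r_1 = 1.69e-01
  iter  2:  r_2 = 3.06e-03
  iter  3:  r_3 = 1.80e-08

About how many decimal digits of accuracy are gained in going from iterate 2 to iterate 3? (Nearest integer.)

Digits gained ≈ log₁₀(r_2/r_3) = log₁₀(3.06e-03/1.80e-08) = log₁₀(170000) ≈ 5.230.

5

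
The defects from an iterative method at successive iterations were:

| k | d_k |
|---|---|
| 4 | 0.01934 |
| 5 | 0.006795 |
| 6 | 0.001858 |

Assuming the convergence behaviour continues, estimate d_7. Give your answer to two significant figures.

3.7e-4

First estimate the order: p ≈ ln(d_6/d_5) / ln(d_5/d_4) = ln(0.001858/0.006795)/ln(0.006795/0.01934) = ln(0.273436)/ln(0.351344) ≈ 1.2397.
Then d_7 ≈ d_6·(d_6/d_5)^p = 0.001858·(0.273436)^1.2397 = 0.001858·0.200387 ≈ 0.0003723.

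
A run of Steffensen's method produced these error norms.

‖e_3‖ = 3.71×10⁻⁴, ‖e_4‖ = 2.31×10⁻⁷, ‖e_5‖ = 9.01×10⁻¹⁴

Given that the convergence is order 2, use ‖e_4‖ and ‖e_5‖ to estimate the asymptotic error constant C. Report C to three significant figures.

C ≈ ‖e_5‖ / ‖e_4‖^2
  = 9.01×10⁻¹⁴ / (2.31×10⁻⁷)^2
  = 9.01×10⁻¹⁴ / 5.3361e-14 ≈ 1.6885

1.69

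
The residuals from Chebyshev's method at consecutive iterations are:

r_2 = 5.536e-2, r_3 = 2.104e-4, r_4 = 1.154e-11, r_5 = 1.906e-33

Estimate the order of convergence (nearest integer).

3

Consecutive ratios: r_5/r_4 = 1.906e-33/1.154e-11 = 1.65165e-22, r_4/r_3 = 1.154e-11/2.104e-4 = 5.48479e-08.
p ≈ ln(1.65165e-22)/ln(5.48479e-08) = -50.1551/-16.7187 ≈ 3.00.
So the convergence is cubic (order 3).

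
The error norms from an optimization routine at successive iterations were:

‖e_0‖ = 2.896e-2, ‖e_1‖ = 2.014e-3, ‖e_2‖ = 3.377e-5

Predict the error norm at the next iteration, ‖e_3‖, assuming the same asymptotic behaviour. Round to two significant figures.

First estimate the order: p ≈ ln(‖e_2‖/‖e_1‖) / ln(‖e_1‖/‖e_0‖) = ln(3.377e-5/2.014e-3)/ln(2.014e-3/2.896e-2) = ln(0.0167676)/ln(0.0695442) ≈ 1.5336.
Then ‖e_3‖ ≈ ‖e_2‖·(‖e_2‖/‖e_1‖)^p = 3.377e-5·(0.0167676)^1.5336 = 3.377e-5·0.00189256 ≈ 6.391e-08.

6.4e-8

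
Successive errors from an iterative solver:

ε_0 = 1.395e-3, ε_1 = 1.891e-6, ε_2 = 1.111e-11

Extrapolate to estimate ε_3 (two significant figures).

First estimate the order: p ≈ ln(ε_2/ε_1) / ln(ε_1/ε_0) = ln(1.111e-11/1.891e-6)/ln(1.891e-6/1.395e-3) = ln(5.8752e-06)/ln(0.00135556) ≈ 1.8240.
Then ε_3 ≈ ε_2·(ε_2/ε_1)^p = 1.111e-11·(5.8752e-06)^1.8240 = 1.111e-11·2.87539e-10 ≈ 3.195e-21.

3.2e-21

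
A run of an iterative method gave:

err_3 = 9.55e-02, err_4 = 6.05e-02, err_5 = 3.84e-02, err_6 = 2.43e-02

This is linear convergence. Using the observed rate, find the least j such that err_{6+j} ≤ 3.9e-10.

Rate ρ ≈ err_6/err_5 = 2.43e-02/3.84e-02 = 0.6328.
After j more steps, err_{6+j} ≈ 2.43e-02·ρ^j; need ρ^j ≤ 3.9e-10/2.43e-02 = 1.60494e-08.
j ≥ ln(1.60494e-08)/ln(0.6328) = -17.9476/-0.45760 = 39.221.
So 40 more iterations are needed.

40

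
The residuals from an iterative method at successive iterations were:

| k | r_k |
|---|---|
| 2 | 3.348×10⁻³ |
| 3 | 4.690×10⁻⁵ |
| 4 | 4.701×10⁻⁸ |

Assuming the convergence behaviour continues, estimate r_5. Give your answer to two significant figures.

6.6e-13

First estimate the order: p ≈ ln(r_4/r_3) / ln(r_3/r_2) = ln(4.701×10⁻⁸/4.690×10⁻⁵)/ln(4.690×10⁻⁵/3.348×10⁻³) = ln(0.00100235)/ln(0.0140084) ≈ 1.6179.
Then r_5 ≈ r_4·(r_4/r_3)^p = 4.701×10⁻⁸·(0.00100235)^1.6179 = 4.701×10⁻⁸·1.40588e-05 ≈ 6.609e-13.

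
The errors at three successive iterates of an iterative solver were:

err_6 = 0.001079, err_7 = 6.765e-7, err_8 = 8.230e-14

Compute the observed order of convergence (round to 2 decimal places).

2.16

p ≈ ln(err_8/err_7) / ln(err_7/err_6)
  = ln(8.230e-14/6.765e-7) / ln(6.765e-7/0.001079)
  = ln(1.21656e-07) / ln(0.000626969)
  = -15.92207 / -7.37461 ≈ 2.15904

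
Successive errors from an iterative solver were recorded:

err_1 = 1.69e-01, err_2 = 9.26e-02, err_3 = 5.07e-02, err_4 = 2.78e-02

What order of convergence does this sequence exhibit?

1

Consecutive ratios: err_4/err_3 = 2.78e-02/5.07e-02 = 0.548323, err_3/err_2 = 5.07e-02/9.26e-02 = 0.547516.
p ≈ ln(0.548323)/ln(0.547516) = -0.6009/-0.6024 ≈ 1.00.
So the convergence is linear (order 1).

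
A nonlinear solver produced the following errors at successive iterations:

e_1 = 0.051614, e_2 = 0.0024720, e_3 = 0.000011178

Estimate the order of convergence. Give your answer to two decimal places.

1.78

p ≈ ln(e_3/e_2) / ln(e_2/e_1)
  = ln(0.000011178/0.0024720) / ln(0.0024720/0.051614)
  = ln(0.00452184) / ln(0.047894)
  = -5.39884 / -3.03877 ≈ 1.77665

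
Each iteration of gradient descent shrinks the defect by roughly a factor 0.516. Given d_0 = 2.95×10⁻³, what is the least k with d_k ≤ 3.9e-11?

28

After k steps, d_k ≈ 2.95×10⁻³·0.516^k.
Need 0.516^k ≤ 3.9e-11/2.95×10⁻³ = 1.32203e-08.
k ≥ ln(1.32203e-08)/ln(0.516) = -18.1415/-0.66165 = 27.419.
Smallest integer k = 28.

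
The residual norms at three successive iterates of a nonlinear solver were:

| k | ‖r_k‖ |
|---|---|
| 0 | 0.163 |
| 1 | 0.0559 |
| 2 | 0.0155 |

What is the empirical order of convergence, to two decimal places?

p ≈ ln(‖r_2‖/‖r_1‖) / ln(‖r_1‖/‖r_0‖)
  = ln(0.0155/0.0559) / ln(0.0559/0.163)
  = ln(0.277281) / ln(0.342945)
  = -1.28272 / -1.07019 ≈ 1.19859

1.20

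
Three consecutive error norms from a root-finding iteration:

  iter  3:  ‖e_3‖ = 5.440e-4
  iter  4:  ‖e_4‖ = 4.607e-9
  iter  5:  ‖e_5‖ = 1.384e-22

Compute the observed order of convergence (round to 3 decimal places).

p ≈ ln(‖e_5‖/‖e_4‖) / ln(‖e_4‖/‖e_3‖)
  = ln(1.384e-22/4.607e-9) / ln(4.607e-9/5.440e-4)
  = ln(3.00412e-14) / ln(8.46875e-06)
  = -31.136207 / -11.679128 ≈ 2.665970

2.666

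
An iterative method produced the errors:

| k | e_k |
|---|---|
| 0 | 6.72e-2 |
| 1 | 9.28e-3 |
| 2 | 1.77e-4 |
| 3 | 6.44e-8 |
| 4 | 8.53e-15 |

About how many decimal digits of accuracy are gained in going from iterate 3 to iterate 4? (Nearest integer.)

7

Digits gained ≈ log₁₀(e_3/e_4) = log₁₀(6.44e-8/8.53e-15) = log₁₀(7.54982e+06) ≈ 6.878.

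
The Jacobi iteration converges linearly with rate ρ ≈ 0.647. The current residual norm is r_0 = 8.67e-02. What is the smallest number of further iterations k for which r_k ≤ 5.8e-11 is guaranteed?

49

After k steps, r_k ≈ 8.67e-02·0.647^k.
Need 0.647^k ≤ 5.8e-11/8.67e-02 = 6.68973e-10.
k ≥ ln(6.68973e-10)/ln(0.647) = -21.1253/-0.43541 = 48.518.
Smallest integer k = 49.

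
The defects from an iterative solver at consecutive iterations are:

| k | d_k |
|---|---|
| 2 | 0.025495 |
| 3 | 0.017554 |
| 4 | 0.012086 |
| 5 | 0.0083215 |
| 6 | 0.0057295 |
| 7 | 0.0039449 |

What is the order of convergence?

1

Consecutive ratios: d_7/d_6 = 0.0039449/0.0057295 = 0.688524, d_6/d_5 = 0.0057295/0.0083215 = 0.688518.
p ≈ ln(0.688524)/ln(0.688518) = -0.3732/-0.3732 ≈ 1.00.
So the convergence is linear (order 1).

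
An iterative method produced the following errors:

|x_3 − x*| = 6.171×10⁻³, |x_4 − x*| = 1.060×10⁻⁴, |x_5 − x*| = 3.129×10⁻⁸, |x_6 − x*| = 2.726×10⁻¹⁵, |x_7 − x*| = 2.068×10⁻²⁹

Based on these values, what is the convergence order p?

Consecutive ratios: |x_7 − x*|/|x_6 − x*| = 2.068×10⁻²⁹/2.726×10⁻¹⁵ = 7.58621e-15, |x_6 − x*|/|x_5 − x*| = 2.726×10⁻¹⁵/3.129×10⁻⁸ = 8.71205e-08.
p ≈ ln(7.58621e-15)/ln(8.71205e-08) = -32.5124/-16.2560 ≈ 2.00.
So the convergence is quadratic (order 2).

2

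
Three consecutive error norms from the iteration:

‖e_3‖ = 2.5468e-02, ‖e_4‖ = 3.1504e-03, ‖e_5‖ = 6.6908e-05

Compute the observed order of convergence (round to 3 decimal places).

p ≈ ln(‖e_5‖/‖e_4‖) / ln(‖e_4‖/‖e_3‖)
  = ln(6.6908e-05/3.1504e-03) / ln(3.1504e-03/2.5468e-02)
  = ln(0.0212379) / ln(0.1237)
  = -3.851968 / -2.089896 ≈ 1.843139

1.843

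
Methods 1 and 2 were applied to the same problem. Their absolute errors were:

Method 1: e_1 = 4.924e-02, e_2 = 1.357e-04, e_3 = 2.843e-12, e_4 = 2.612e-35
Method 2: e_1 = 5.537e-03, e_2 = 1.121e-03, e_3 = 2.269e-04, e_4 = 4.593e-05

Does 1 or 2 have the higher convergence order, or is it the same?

Method 1: p ≈ ln(2.612e-35/2.843e-12)/ln(2.843e-12/1.357e-04) ≈ 3.00.
Method 2: p ≈ ln(4.593e-05/2.269e-04)/ln(2.269e-04/1.121e-03) ≈ 1.00.
Method 1 has the higher order (≈3.0 vs ≈1.0).

1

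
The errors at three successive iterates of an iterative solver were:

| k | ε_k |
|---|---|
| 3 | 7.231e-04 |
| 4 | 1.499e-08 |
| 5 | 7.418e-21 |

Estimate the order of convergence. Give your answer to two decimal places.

p ≈ ln(ε_5/ε_4) / ln(ε_4/ε_3)
  = ln(7.418e-21/1.499e-08) / ln(1.499e-08/7.231e-04)
  = ln(4.94863e-13) / ln(2.07302e-05)
  = -28.33450 / -10.78392 ≈ 2.62748

2.63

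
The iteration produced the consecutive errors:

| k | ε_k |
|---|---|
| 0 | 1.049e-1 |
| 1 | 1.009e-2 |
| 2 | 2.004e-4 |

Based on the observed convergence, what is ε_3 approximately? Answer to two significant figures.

First estimate the order: p ≈ ln(ε_2/ε_1) / ln(ε_1/ε_0) = ln(2.004e-4/1.009e-2)/ln(1.009e-2/1.049e-1) = ln(0.0198612)/ln(0.0961868) ≈ 1.6737.
Then ε_3 ≈ ε_2·(ε_2/ε_1)^p = 2.004e-4·(0.0198612)^1.6737 = 2.004e-4·0.00141701 ≈ 2.84e-07.

2.8e-7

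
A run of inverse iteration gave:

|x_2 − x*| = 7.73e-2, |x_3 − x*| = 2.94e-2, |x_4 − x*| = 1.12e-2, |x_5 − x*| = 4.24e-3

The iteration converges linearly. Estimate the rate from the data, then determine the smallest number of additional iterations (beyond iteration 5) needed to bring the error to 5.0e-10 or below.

Rate ρ ≈ |x_5 − x*|/|x_4 − x*| = 4.24e-3/1.12e-2 = 0.3786.
After j more steps, |x_{5+j} − x*| ≈ 4.24e-3·ρ^j; need ρ^j ≤ 5.0e-10/4.24e-3 = 1.17925e-07.
j ≥ ln(1.17925e-07)/ln(0.3786) = -15.9532/-0.97128 = 16.425.
So 17 more iterations are needed.

17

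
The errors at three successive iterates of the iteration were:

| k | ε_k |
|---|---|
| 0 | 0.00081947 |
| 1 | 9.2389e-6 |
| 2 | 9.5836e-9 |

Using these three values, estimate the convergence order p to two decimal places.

1.53

p ≈ ln(ε_2/ε_1) / ln(ε_1/ε_0)
  = ln(9.5836e-9/9.2389e-6) / ln(9.2389e-6/0.00081947)
  = ln(0.00103731) / ln(0.0112742)
  = -6.87112 / -4.48524 ≈ 1.53194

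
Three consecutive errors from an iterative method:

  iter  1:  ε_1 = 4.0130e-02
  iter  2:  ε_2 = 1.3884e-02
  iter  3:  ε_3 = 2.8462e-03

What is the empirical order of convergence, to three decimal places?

1.493

p ≈ ln(ε_3/ε_2) / ln(ε_2/ε_1)
  = ln(2.8462e-03/1.3884e-02) / ln(1.3884e-02/4.0130e-02)
  = ln(0.204999) / ln(0.345976)
  = -1.584750 / -1.061386 ≈ 1.493095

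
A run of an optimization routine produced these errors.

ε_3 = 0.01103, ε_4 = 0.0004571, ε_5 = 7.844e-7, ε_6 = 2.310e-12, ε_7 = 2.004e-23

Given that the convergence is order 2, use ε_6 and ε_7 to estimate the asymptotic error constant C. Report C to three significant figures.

C ≈ ε_7 / ε_6^2
  = 2.004e-23 / (2.310e-12)^2
  = 2.004e-23 / 5.3361e-24 ≈ 3.7556

3.76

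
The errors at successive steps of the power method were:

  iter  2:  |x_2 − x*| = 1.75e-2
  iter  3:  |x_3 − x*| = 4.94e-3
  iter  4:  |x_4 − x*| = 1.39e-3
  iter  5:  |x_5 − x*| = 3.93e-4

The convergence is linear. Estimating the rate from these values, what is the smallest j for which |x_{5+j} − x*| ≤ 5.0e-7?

Rate ρ ≈ |x_5 − x*|/|x_4 − x*| = 3.93e-4/1.39e-3 = 0.2827.
After j more steps, |x_{5+j} − x*| ≈ 3.93e-4·ρ^j; need ρ^j ≤ 5.0e-7/3.93e-4 = 0.00127226.
j ≥ ln(0.00127226)/ln(0.2827) = -6.6670/-1.26337 = 5.277.
So 6 more iterations are needed.

6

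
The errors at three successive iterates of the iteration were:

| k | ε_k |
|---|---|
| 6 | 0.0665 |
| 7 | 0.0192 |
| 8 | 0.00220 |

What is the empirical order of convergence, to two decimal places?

1.74

p ≈ ln(ε_8/ε_7) / ln(ε_7/ε_6)
  = ln(0.00220/0.0192) / ln(0.0192/0.0665)
  = ln(0.114583) / ln(0.288722)
  = -2.16646 / -1.24229 ≈ 1.74392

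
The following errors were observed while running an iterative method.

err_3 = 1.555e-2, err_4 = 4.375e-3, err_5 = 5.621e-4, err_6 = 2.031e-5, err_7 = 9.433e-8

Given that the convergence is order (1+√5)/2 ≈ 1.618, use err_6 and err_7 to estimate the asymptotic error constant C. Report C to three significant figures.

C ≈ err_7 / err_6^1.618
  = 9.433e-8 / (2.031e-5)^1.618
  = 9.433e-8 / 2.55785e-08 ≈ 3.6879

3.69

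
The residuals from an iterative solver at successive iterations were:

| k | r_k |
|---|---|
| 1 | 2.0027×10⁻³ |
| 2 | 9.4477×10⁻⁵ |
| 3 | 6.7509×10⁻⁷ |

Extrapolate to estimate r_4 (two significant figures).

2.3e-10

First estimate the order: p ≈ ln(r_3/r_2) / ln(r_2/r_1) = ln(6.7509×10⁻⁷/9.4477×10⁻⁵)/ln(9.4477×10⁻⁵/2.0027×10⁻³) = ln(0.00714555)/ln(0.0471748) ≈ 1.6180.
Then r_4 ≈ r_3·(r_3/r_2)^p = 6.7509×10⁻⁷·(0.00714555)^1.6180 = 6.7509×10⁻⁷·0.000337155 ≈ 2.276e-10.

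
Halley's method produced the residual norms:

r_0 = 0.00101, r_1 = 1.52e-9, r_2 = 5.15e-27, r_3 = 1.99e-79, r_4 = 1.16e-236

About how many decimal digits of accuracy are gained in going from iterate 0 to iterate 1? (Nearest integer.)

Digits gained ≈ log₁₀(r_0/r_1) = log₁₀(0.00101/1.52e-9) = log₁₀(664474) ≈ 5.822.

6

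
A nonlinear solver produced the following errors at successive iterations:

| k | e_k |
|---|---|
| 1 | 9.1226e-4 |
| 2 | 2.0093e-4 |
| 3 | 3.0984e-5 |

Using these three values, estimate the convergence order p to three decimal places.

1.236

p ≈ ln(e_3/e_2) / ln(e_2/e_1)
  = ln(3.0984e-5/2.0093e-4) / ln(2.0093e-4/9.1226e-4)
  = ln(0.154203) / ln(0.220255)
  = -1.869485 / -1.512969 ≈ 1.235640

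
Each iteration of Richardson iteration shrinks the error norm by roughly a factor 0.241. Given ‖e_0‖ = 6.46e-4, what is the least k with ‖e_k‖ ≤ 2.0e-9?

9

After k steps, ‖e_k‖ ≈ 6.46e-4·0.241^k.
Need 0.241^k ≤ 2.0e-9/6.46e-4 = 3.09598e-06.
k ≥ ln(3.09598e-06)/ln(0.241) = -12.6854/-1.42296 = 8.915.
Smallest integer k = 9.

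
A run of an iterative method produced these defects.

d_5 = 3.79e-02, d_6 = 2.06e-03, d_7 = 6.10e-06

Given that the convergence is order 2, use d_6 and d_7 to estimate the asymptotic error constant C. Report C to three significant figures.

C ≈ d_7 / d_6^2
  = 6.10e-06 / (2.06e-03)^2
  = 6.10e-06 / 4.2436e-06 ≈ 1.4375

1.44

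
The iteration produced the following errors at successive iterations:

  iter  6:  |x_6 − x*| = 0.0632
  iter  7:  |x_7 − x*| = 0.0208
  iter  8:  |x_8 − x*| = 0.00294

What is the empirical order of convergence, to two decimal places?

1.76

p ≈ ln(|x_8 − x*|/|x_7 − x*|) / ln(|x_7 − x*|/|x_6 − x*|)
  = ln(0.00294/0.0208) / ln(0.0208/0.0632)
  = ln(0.141346) / ln(0.329114)
  = -1.95654 / -1.11135 ≈ 1.76051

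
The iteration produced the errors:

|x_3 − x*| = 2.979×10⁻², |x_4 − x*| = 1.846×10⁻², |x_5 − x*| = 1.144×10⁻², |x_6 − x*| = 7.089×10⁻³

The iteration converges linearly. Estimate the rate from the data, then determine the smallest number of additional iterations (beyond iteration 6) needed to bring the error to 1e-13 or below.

Rate ρ ≈ |x_6 − x*|/|x_5 − x*| = 7.089×10⁻³/1.144×10⁻² = 0.6197.
After j more steps, |x_{6+j} − x*| ≈ 7.089×10⁻³·ρ^j; need ρ^j ≤ 1e-13/7.089×10⁻³ = 1.41064e-11.
j ≥ ln(1.41064e-11)/ln(0.6197) = -24.9844/-0.47852 = 52.212.
So 53 more iterations are needed.

53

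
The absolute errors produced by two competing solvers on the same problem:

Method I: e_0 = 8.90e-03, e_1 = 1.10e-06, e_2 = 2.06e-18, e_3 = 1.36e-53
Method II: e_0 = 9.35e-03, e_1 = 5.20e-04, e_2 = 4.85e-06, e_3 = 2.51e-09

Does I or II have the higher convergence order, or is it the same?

I

Method I: p ≈ ln(1.36e-53/2.06e-18)/ln(2.06e-18/1.10e-06) ≈ 3.00.
Method II: p ≈ ln(2.51e-09/4.85e-06)/ln(4.85e-06/5.20e-04) ≈ 1.62.
Method I has the higher order (≈3.0 vs ≈1.6).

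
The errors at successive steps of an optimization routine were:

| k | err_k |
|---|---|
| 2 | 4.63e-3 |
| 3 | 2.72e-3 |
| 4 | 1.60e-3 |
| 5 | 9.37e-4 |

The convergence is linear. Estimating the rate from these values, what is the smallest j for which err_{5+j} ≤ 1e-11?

Rate ρ ≈ err_5/err_4 = 9.37e-4/1.60e-3 = 0.5856.
After j more steps, err_{5+j} ≈ 9.37e-4·ρ^j; need ρ^j ≤ 1e-11/9.37e-4 = 1.06724e-08.
j ≥ ln(1.06724e-08)/ln(0.5856) = -18.3556/-0.53512 = 34.302.
So 35 more iterations are needed.

35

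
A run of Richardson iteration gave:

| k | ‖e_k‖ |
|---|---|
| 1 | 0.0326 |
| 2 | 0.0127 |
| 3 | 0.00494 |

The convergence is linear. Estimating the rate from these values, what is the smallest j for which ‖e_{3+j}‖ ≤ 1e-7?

12

Rate ρ ≈ ‖e_3‖/‖e_2‖ = 0.00494/0.0127 = 0.3890.
After j more steps, ‖e_{3+j}‖ ≈ 0.00494·ρ^j; need ρ^j ≤ 1e-7/0.00494 = 2.02429e-05.
j ≥ ln(2.02429e-05)/ln(0.3890) = -10.8077/-0.94418 = 11.447.
So 12 more iterations are needed.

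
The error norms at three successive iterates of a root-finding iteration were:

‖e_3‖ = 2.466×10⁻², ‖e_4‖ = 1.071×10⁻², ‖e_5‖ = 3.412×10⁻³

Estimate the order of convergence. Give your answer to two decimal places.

1.37

p ≈ ln(‖e_5‖/‖e_4‖) / ln(‖e_4‖/‖e_3‖)
  = ln(3.412×10⁻³/1.071×10⁻²) / ln(1.071×10⁻²/2.466×10⁻²)
  = ln(0.318581) / ln(0.434307)
  = -1.14388 / -0.83400 ≈ 1.37156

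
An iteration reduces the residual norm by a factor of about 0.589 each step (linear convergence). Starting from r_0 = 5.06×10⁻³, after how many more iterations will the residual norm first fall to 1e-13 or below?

47

After k steps, r_k ≈ 5.06×10⁻³·0.589^k.
Need 0.589^k ≤ 1e-13/5.06×10⁻³ = 1.97628e-11.
k ≥ ln(1.97628e-11)/ln(0.589) = -24.6472/-0.52933 = 46.563.
Smallest integer k = 47.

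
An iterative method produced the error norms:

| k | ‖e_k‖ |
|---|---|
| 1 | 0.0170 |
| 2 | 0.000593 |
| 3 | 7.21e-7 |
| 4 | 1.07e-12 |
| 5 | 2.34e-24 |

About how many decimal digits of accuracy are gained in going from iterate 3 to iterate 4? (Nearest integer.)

Digits gained ≈ log₁₀(‖e_3‖/‖e_4‖) = log₁₀(7.21e-7/1.07e-12) = log₁₀(673832) ≈ 5.829.

6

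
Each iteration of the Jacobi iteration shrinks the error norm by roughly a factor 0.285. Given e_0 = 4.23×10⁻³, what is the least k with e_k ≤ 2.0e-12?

18

After k steps, e_k ≈ 4.23×10⁻³·0.285^k.
Need 0.285^k ≤ 2.0e-12/4.23×10⁻³ = 4.72813e-10.
k ≥ ln(4.72813e-10)/ln(0.285) = -21.4723/-1.25527 = 17.106.
Smallest integer k = 18.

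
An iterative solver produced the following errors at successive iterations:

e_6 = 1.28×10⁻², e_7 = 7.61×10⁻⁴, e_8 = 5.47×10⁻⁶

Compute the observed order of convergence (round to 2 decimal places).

1.75

p ≈ ln(e_8/e_7) / ln(e_7/e_6)
  = ln(5.47×10⁻⁶/7.61×10⁻⁴) / ln(7.61×10⁻⁴/1.28×10⁻²)
  = ln(0.00718791) / ln(0.0594531)
  = -4.93535 / -2.82257 ≈ 1.74853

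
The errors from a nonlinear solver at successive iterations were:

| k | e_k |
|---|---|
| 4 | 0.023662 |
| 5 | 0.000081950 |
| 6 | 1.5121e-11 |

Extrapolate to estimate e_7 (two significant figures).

5.6e-30

First estimate the order: p ≈ ln(e_6/e_5) / ln(e_5/e_4) = ln(1.5121e-11/0.000081950)/ln(0.000081950/0.023662) = ln(1.84515e-07)/ln(0.00346336) ≈ 2.7368.
Then e_7 ≈ e_6·(e_6/e_5)^p = 1.5121e-11·(1.84515e-07)^2.7368 = 1.5121e-11·3.71942e-19 ≈ 5.624e-30.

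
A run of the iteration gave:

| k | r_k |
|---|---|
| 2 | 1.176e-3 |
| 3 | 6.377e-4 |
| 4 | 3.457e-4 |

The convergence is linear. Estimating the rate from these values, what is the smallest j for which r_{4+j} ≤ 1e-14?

Rate ρ ≈ r_4/r_3 = 3.457e-4/6.377e-4 = 0.5421.
After j more steps, r_{4+j} ≈ 3.457e-4·ρ^j; need ρ^j ≤ 1e-14/3.457e-4 = 2.89268e-11.
j ≥ ln(2.89268e-11)/ln(0.5421) = -24.2663/-0.61230 = 39.631.
So 40 more iterations are needed.

40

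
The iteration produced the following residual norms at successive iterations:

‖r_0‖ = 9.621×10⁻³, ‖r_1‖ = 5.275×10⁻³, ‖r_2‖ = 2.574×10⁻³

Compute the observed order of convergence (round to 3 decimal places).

p ≈ ln(‖r_2‖/‖r_1‖) / ln(‖r_1‖/‖r_0‖)
  = ln(2.574×10⁻³/5.275×10⁻³) / ln(5.275×10⁻³/9.621×10⁻³)
  = ln(0.487962) / ln(0.54828)
  = -0.717518 / -0.600969 ≈ 1.193935

1.194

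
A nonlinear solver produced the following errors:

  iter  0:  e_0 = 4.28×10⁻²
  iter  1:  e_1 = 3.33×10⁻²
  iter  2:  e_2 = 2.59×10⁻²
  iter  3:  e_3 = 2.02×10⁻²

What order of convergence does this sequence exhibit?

Consecutive ratios: e_3/e_2 = 2.02×10⁻²/2.59×10⁻² = 0.779923, e_2/e_1 = 2.59×10⁻²/3.33×10⁻² = 0.777778.
p ≈ ln(0.779923)/ln(0.777778) = -0.2486/-0.2513 ≈ 0.99.
So the convergence is linear (order 1).

1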